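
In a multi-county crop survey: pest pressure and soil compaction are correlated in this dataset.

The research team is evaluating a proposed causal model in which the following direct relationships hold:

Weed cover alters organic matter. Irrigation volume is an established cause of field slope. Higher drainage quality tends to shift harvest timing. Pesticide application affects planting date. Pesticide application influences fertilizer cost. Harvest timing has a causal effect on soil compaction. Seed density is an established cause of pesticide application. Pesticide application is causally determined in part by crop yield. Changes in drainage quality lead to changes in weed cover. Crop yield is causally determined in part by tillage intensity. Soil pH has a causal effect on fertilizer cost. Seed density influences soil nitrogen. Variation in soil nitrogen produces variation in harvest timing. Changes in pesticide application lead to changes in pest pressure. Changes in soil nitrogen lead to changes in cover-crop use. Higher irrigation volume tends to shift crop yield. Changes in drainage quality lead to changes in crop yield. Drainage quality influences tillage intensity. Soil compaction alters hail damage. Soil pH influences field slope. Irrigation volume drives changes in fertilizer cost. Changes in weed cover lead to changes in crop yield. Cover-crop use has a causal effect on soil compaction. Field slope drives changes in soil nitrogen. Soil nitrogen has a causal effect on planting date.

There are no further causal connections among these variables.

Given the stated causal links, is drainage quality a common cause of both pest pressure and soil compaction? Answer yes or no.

yes

Drainage quality has a causal path to pest pressure (drainage quality → crop yield → pesticide application → pest pressure) and to soil compaction (drainage quality → harvest timing → soil compaction), so it is a common cause of both — a confounder.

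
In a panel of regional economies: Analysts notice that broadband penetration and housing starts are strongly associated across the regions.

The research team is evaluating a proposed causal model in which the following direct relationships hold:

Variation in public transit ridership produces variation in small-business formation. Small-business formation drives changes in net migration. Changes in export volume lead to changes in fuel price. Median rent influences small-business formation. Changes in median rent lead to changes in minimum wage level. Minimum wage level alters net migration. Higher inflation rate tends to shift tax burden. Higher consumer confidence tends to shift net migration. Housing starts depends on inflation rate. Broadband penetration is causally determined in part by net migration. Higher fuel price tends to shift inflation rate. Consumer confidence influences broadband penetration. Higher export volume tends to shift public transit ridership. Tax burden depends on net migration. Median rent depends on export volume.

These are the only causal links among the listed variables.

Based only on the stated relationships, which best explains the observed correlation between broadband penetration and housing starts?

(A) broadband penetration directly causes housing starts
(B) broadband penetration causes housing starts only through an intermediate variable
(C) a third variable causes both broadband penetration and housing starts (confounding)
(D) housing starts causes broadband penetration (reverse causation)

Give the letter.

Export volume causes broadband penetration (export volume → public transit ridership → small-business formation → net migration → broadband penetration) and housing starts (export volume → fuel price → inflation rate → housing starts) — a common cause creating the correlation.
There is no stated path from broadband penetration to housing starts or from housing starts to broadband penetration, so neither direct nor reverse causation applies.

C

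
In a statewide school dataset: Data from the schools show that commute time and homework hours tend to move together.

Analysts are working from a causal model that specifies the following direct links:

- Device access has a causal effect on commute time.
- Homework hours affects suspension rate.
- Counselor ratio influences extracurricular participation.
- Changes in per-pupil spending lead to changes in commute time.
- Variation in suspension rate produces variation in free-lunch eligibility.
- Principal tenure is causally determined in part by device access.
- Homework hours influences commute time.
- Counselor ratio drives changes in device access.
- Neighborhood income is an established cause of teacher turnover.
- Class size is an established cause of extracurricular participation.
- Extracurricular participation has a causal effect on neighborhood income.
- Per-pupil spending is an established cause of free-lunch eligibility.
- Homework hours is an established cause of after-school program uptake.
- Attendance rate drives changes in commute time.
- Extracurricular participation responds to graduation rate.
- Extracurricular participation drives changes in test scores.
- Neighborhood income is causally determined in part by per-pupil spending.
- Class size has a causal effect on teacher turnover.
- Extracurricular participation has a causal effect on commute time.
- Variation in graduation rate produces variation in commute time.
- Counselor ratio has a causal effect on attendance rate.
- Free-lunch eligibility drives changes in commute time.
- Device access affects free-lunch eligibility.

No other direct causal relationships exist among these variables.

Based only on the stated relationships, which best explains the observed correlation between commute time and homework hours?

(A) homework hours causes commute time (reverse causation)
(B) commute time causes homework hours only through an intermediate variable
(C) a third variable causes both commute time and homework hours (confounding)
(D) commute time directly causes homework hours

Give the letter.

A

The stated link runs homework hours → commute time; commute time has no causal path to homework hours. No variable causes both, so confounding is ruled out. The correlation reflects reverse causation.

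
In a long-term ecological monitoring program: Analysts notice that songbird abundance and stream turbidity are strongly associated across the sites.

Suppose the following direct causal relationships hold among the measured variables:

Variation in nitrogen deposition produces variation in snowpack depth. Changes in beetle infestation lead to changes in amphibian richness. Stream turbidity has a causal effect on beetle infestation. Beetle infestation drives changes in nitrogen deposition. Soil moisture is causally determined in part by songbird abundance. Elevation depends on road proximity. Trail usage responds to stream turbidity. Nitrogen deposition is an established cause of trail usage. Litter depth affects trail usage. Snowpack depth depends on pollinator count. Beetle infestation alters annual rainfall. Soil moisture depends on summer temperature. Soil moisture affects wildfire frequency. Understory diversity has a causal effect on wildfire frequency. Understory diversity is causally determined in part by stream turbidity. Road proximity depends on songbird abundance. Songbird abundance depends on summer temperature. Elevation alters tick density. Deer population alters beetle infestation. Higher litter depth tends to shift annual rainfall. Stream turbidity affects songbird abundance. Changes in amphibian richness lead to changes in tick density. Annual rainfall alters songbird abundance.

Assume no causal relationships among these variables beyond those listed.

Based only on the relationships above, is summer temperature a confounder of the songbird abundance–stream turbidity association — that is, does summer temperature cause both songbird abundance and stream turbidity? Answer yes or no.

Summer temperature has no stated causal path to stream turbidity. A confounder must cause both variables, so summer temperature does not qualify.

no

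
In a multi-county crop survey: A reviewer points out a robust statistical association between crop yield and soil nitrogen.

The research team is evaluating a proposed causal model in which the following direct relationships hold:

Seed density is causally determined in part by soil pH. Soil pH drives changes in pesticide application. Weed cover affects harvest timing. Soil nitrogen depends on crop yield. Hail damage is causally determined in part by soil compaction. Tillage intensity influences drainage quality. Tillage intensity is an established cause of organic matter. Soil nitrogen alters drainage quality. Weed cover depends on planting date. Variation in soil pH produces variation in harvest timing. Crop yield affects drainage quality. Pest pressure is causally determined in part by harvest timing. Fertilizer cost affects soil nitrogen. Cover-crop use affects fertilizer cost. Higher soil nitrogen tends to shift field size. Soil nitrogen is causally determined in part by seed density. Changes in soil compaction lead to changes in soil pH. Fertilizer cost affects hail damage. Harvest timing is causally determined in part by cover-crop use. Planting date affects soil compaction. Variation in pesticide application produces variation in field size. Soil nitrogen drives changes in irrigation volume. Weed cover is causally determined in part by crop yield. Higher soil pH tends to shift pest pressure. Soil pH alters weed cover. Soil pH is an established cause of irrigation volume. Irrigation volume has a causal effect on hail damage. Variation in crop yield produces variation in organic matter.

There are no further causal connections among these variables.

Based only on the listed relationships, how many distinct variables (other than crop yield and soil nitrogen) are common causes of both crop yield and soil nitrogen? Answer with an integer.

0

No listed variable has a causal path to both crop yield and soil nitrogen, so there are no common causes.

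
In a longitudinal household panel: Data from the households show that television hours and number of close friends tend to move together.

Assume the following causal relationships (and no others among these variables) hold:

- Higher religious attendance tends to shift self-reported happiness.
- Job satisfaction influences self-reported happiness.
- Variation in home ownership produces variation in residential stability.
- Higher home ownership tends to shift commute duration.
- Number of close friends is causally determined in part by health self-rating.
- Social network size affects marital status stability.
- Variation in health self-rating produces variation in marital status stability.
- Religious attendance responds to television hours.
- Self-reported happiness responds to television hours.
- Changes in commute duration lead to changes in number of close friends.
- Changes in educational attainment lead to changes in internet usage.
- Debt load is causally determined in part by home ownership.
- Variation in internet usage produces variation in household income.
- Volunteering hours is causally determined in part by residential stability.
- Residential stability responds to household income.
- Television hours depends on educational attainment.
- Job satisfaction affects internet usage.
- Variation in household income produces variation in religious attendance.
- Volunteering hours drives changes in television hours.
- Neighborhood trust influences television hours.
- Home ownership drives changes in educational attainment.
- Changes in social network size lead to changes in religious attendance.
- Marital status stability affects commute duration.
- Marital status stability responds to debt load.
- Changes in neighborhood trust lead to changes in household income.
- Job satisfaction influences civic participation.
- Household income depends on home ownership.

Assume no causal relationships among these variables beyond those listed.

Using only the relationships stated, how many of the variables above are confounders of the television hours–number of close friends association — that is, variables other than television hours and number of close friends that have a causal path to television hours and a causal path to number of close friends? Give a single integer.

1

The common causes are: home ownership (to television hours via home ownership → educational attainment → television hours; to number of close friends via home ownership → commute duration → number of close friends).
Every other variable lacks a causal path to at least one of television hours and number of close friends.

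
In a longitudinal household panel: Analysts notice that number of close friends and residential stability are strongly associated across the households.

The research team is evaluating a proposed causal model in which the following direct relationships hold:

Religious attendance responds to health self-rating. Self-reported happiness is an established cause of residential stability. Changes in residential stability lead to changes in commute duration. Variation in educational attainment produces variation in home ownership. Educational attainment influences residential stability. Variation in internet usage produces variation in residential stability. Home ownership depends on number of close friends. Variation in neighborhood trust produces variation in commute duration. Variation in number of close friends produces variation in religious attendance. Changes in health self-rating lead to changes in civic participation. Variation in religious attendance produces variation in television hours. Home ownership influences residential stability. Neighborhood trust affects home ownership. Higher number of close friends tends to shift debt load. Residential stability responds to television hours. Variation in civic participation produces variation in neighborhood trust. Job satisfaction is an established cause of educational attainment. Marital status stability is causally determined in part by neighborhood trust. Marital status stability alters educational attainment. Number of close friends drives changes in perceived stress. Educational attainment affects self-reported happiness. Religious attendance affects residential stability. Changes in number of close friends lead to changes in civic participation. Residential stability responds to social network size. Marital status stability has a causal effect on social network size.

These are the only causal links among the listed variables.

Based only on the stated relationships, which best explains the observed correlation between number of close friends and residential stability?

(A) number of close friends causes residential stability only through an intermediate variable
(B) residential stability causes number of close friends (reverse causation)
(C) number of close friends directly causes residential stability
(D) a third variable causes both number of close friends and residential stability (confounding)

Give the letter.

Number of close friends reaches residential stability through number of close friends → religious attendance → residential stability — an indirect causal chain with no direct number of close friends → residential stability link. No variable causes both number of close friends and residential stability, so confounding is ruled out; the effect is mediated.

A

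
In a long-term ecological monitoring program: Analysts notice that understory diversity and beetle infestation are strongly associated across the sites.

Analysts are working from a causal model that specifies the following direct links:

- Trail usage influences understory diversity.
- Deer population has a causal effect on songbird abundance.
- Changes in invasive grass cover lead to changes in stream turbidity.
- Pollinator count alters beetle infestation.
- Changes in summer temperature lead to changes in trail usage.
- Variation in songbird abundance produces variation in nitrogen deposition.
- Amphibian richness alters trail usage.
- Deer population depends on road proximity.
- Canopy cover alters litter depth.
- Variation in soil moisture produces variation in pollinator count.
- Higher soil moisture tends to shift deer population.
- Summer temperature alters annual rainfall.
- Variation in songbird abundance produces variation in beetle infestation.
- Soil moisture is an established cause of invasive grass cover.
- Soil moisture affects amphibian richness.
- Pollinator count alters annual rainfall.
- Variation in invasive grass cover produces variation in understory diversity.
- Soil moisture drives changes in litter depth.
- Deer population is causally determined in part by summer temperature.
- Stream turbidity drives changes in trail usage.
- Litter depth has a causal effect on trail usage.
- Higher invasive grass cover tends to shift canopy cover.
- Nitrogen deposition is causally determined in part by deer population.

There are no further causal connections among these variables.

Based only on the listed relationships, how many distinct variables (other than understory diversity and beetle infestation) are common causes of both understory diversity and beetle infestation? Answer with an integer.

2

The common causes are: soil moisture (to understory diversity via soil moisture → invasive grass cover → understory diversity; to beetle infestation via soil moisture → pollinator count → beetle infestation); summer temperature (to understory diversity via summer temperature → trail usage → understory diversity; to beetle infestation via summer temperature → deer population → songbird abundance → beetle infestation).
Every other variable lacks a causal path to at least one of understory diversity and beetle infestation.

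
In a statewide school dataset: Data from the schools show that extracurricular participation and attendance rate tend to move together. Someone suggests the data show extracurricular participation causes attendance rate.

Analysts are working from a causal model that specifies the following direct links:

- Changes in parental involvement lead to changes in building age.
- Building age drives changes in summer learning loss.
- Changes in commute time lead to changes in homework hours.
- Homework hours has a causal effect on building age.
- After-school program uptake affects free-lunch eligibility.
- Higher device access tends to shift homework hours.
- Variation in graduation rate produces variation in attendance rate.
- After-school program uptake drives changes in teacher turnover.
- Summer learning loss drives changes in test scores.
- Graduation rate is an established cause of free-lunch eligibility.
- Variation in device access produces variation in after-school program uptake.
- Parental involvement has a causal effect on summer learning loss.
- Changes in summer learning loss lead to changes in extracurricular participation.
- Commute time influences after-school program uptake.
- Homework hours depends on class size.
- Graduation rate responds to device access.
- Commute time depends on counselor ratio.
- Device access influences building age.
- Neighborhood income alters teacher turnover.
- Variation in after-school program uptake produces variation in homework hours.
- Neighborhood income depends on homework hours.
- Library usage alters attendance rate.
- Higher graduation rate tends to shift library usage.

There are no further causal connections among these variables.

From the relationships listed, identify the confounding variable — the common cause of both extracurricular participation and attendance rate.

Device access has a causal path to extracurricular participation (device access → building age → summer learning loss → extracurricular participation) and a separate causal path to attendance rate (device access → graduation rate → attendance rate), so it is a common cause of both.
No stated relationship gives extracurricular participation a causal route to attendance rate, so the correlation is explained by the shared upstream cause rather than a direct effect.

device access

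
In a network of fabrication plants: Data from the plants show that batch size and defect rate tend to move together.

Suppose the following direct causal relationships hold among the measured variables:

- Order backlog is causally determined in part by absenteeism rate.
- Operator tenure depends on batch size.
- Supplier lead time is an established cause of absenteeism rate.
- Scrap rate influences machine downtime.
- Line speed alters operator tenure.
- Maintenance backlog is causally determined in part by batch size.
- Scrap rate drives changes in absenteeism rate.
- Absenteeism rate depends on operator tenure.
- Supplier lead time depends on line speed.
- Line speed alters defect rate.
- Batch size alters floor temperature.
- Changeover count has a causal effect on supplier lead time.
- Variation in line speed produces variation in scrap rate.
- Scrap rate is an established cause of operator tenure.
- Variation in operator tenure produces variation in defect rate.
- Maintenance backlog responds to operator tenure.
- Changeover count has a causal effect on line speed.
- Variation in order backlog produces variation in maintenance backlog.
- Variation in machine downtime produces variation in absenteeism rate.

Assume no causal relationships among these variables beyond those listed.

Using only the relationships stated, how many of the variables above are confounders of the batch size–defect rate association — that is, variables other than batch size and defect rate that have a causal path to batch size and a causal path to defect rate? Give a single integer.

No listed variable has a causal path to both batch size and defect rate, so there are no common causes.

0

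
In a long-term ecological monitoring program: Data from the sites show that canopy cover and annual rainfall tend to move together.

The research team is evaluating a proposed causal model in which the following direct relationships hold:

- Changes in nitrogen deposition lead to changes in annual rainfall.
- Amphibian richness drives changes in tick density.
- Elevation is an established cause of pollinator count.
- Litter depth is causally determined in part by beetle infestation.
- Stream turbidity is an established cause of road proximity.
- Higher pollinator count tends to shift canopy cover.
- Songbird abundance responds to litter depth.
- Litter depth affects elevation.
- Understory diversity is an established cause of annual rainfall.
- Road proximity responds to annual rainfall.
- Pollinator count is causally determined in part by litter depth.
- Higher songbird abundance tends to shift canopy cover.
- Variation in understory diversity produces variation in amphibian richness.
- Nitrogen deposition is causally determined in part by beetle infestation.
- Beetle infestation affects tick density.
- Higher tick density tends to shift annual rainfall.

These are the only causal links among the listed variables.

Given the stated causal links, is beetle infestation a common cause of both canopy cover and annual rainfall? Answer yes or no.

Beetle infestation has a causal path to canopy cover (beetle infestation → litter depth → pollinator count → canopy cover) and to annual rainfall (beetle infestation → nitrogen deposition → annual rainfall), so it is a common cause of both — a confounder.

yes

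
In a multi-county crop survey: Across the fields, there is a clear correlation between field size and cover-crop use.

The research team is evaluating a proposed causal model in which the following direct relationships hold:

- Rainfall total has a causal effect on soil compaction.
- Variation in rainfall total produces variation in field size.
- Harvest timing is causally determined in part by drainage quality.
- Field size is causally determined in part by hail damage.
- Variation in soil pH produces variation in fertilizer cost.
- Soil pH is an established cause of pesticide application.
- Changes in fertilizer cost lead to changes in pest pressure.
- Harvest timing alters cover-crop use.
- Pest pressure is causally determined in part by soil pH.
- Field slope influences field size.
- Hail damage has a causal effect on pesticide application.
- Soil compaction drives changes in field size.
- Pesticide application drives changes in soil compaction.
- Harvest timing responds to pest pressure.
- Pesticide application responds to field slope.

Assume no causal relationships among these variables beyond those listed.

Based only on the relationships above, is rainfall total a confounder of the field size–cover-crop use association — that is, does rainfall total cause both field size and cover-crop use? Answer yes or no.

Rainfall total has no stated causal path to cover-crop use. A confounder must cause both variables, so rainfall total does not qualify.

no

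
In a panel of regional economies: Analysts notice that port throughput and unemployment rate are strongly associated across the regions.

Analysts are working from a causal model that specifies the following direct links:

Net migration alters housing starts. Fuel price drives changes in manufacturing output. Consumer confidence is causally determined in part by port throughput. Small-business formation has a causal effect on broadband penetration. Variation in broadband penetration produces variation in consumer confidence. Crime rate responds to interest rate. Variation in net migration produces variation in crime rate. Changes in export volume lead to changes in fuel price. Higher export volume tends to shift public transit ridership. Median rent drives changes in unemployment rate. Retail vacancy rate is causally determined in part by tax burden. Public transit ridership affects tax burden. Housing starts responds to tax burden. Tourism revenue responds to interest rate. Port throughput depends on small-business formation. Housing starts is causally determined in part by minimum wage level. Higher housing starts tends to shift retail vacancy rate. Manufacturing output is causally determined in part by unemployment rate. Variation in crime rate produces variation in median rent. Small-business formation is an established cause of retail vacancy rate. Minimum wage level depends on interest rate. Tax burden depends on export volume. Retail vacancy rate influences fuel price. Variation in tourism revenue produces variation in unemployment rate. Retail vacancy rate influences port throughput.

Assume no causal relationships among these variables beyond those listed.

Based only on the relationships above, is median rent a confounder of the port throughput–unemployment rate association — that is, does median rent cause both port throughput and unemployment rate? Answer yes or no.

no

Median rent has no stated causal path to port throughput. A confounder must cause both variables, so median rent does not qualify.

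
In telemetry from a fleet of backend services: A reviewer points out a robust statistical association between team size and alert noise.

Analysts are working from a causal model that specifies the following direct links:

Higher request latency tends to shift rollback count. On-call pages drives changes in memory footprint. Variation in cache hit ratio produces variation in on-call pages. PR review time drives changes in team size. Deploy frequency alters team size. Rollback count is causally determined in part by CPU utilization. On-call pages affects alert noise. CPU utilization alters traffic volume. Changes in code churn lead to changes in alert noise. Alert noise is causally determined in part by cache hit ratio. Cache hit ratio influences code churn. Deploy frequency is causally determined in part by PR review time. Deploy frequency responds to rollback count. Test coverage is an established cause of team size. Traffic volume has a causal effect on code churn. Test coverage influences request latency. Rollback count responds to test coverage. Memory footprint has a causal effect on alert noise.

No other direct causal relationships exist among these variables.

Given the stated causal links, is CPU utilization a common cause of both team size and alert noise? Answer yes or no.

yes

CPU utilization has a causal path to team size (CPU utilization → rollback count → deploy frequency → team size) and to alert noise (CPU utilization → traffic volume → code churn → alert noise), so it is a common cause of both — a confounder.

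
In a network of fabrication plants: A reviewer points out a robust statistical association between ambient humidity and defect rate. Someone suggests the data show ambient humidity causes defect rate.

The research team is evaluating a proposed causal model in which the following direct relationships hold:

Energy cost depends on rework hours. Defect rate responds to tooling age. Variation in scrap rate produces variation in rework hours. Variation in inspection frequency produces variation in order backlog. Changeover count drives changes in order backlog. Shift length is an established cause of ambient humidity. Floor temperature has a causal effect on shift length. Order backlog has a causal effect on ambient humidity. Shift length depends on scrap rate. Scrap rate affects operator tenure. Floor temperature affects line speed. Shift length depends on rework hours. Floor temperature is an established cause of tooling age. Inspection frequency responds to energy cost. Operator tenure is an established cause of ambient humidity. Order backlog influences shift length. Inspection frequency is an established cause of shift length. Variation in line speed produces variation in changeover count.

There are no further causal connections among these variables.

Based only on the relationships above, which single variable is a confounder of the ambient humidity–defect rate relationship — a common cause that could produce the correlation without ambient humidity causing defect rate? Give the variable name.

Floor temperature has a causal path to ambient humidity (floor temperature → shift length → ambient humidity) and a separate causal path to defect rate (floor temperature → tooling age → defect rate), so it is a common cause of both.
No stated relationship gives ambient humidity a causal route to defect rate, so the correlation is explained by the shared upstream cause rather than a direct effect.

floor temperature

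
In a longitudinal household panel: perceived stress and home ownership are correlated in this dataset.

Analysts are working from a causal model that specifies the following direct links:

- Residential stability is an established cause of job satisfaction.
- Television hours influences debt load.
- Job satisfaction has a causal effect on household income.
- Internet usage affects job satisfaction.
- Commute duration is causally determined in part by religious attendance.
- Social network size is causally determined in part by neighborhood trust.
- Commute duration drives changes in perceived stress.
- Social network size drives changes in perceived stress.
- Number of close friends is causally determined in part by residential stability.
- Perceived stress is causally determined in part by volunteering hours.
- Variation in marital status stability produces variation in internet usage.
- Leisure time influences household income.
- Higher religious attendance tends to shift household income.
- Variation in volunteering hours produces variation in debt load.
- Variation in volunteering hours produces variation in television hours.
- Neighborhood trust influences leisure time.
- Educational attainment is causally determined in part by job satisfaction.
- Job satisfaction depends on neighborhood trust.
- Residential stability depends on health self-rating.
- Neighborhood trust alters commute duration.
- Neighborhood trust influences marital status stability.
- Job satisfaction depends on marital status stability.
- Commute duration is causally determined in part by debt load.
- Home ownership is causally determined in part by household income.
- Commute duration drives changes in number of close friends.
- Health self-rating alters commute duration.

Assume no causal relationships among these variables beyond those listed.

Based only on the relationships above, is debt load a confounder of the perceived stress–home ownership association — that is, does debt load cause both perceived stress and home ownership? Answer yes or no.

no

Debt load has no stated causal path to home ownership. A confounder must cause both variables, so debt load does not qualify.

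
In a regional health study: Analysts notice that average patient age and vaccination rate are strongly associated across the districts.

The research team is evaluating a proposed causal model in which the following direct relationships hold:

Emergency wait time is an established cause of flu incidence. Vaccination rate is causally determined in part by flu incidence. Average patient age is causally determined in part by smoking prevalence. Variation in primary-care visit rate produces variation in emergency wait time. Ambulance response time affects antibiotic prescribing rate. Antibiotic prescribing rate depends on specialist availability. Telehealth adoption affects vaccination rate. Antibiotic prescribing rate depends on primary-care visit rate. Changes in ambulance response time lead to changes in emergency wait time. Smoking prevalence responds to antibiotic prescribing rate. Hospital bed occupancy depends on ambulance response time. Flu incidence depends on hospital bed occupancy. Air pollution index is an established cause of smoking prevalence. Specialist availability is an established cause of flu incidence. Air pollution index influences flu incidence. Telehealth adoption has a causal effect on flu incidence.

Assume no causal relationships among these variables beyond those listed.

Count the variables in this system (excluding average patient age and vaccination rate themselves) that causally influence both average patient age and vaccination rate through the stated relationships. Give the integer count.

The common causes are: air pollution index (to average patient age via air pollution index → smoking prevalence → average patient age; to vaccination rate via air pollution index → flu incidence → vaccination rate); ambulance response time (to average patient age via ambulance response time → antibiotic prescribing rate → smoking prevalence → average patient age; to vaccination rate via ambulance response time → hospital bed occupancy → flu incidence → vaccination rate); primary-care visit rate (to average patient age via primary-care visit rate → antibiotic prescribing rate → smoking prevalence → average patient age; to vaccination rate via primary-care visit rate → emergency wait time → flu incidence → vaccination rate); specialist availability (to average patient age via specialist availability → antibiotic prescribing rate → smoking prevalence → average patient age; to vaccination rate via specialist availability → flu incidence → vaccination rate).
Every other variable lacks a causal path to at least one of average patient age and vaccination rate.

4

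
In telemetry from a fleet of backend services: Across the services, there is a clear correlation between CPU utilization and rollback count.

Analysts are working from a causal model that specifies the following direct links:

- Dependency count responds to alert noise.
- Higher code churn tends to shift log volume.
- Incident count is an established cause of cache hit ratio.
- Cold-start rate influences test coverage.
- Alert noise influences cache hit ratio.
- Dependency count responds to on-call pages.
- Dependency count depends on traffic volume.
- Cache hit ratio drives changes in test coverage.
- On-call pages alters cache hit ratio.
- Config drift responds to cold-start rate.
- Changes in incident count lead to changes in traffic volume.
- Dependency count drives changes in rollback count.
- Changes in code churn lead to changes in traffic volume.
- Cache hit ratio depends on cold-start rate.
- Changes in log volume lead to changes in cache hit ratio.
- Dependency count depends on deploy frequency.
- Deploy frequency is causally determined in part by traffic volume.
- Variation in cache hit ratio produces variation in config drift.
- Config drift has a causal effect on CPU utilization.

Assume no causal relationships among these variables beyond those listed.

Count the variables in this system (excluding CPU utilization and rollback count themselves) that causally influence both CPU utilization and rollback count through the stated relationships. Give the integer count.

The common causes are: alert noise (to CPU utilization via alert noise → cache hit ratio → config drift → CPU utilization; to rollback count via alert noise → dependency count → rollback count); code churn (to CPU utilization via code churn → log volume → cache hit ratio → config drift → CPU utilization; to rollback count via code churn → traffic volume → dependency count → rollback count); incident count (to CPU utilization via incident count → cache hit ratio → config drift → CPU utilization; to rollback count via incident count → traffic volume → dependency count → rollback count); on-call pages (to CPU utilization via on-call pages → cache hit ratio → config drift → CPU utilization; to rollback count via on-call pages → dependency count → rollback count).
Every other variable lacks a causal path to at least one of CPU utilization and rollback count.

4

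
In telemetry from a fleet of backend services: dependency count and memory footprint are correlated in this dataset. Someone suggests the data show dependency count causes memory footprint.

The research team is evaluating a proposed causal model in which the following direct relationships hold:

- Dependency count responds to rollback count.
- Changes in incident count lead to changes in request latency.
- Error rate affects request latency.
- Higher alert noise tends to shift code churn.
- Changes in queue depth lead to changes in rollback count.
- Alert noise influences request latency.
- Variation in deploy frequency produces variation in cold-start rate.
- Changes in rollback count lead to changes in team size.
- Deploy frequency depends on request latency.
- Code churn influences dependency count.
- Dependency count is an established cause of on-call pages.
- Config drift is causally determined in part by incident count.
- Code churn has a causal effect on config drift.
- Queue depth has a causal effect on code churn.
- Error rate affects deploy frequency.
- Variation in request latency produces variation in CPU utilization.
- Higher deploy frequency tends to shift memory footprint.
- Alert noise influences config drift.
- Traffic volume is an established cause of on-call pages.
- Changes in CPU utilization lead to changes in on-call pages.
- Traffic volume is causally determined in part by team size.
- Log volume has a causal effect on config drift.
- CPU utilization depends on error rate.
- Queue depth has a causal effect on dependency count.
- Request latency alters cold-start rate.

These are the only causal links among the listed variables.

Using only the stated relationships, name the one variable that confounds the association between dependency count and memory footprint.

Alert noise has a causal path to dependency count (alert noise → code churn → dependency count) and a separate causal path to memory footprint (alert noise → request latency → deploy frequency → memory footprint), so it is a common cause of both.
No stated relationship gives dependency count a causal route to memory footprint, so the correlation is explained by the shared upstream cause rather than a direct effect.

alert noise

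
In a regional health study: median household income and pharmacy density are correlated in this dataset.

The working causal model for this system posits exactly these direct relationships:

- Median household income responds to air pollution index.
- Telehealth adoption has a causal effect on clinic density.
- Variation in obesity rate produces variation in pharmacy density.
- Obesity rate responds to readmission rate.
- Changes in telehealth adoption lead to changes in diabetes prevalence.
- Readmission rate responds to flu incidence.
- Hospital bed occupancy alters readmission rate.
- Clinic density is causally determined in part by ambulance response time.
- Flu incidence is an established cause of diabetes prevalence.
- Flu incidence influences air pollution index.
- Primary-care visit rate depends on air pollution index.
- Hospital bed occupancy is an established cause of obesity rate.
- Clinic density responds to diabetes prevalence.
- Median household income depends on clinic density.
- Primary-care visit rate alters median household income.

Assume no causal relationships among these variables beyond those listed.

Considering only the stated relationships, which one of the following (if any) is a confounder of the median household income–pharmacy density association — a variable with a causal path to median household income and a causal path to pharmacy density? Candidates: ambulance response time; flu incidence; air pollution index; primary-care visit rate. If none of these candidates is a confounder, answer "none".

Flu incidence causes median household income (flu incidence → air pollution index → median household income) and also causes pharmacy density (flu incidence → readmission rate → obesity rate → pharmacy density); it is a common cause of both.
Each of the other candidates lacks a causal path to at least one of median household income and pharmacy density, so they do not confound the relationship.

flu incidence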